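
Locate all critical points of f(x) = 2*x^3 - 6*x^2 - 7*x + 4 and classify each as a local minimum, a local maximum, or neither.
f'(x) = 6*x^2 - 12*x - 7

Solve f'(x) = 0:
  6*x^2 - 12*x - 7 = 0 has no rational roots; quadratic formula: x = (12 ± √312)/12.
  ⇒ x = 1 - sqrt(78)/6 ≈ -0.4720, 1 + sqrt(78)/6 ≈ 2.4720

f''(x) = 12*x - 12
Second-derivative test at each critical point:
  f''(-0.4720) = -17.6635 < 0 → local maximum
  f''(2.4720) = 17.6635 > 0 → local minimum

Critical points: x = 1 - sqrt(78)/6 ≈ -0.4720 (local maximum); x = 1 + sqrt(78)/6 ≈ 2.4720 (local minimum)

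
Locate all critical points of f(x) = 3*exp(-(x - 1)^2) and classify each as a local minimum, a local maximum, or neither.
f'(x) = 6*(1 - x)*exp(-(x - 1)^2)

Solve f'(x) = 0:
  f'(x) = (6 - 6*x)·exp(-(x - 1)^2) and exp(-(x - 1)^2) > 0 for every x, so f'(x) = 0 ⇔ 6 - 6*x = 0.
  Factor: 6 - 6*x = -6*(x - 1) = 0.
  ⇒ x = 1

f''(x) = 6*(2*(x - 1)^2 - 1)*exp(-(x - 1)^2)
Second-derivative test at each critical point:
  f''(1) = -6 < 0 → local maximum

Critical points: x = 1 (local maximum)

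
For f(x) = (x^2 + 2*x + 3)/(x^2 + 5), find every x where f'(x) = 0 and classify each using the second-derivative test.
f'(x) = 2*(-x^2 + 2*x + 5)/(x^4 + 10*x^2 + 25)

Solve f'(x) = 0:
  f'(x) = -2*(x^2 - 2*x - 5)/(x^2 + 5)^2; the denominator is positive wherever f is defined, so f'(x) = 0 ⇔ -2*x^2 + 4*x + 10 = 0.
  Factor: -2*x^2 + 4*x + 10 = -2*(x^2 - 2*x - 5); x^2 - 2*x - 5 = 0 has no rational roots; quadratic formula: x = (2 ± √24)/2.
  ⇒ x = 1 - sqrt(6) ≈ -1.4495, 1 + sqrt(6) ≈ 3.4495

f''(x) = 4*(x^3 - 3*x^2 - 15*x + 5)/(x^6 + 15*x^4 + 75*x^2 + 125)
Second-derivative test at each critical point:
  f''(-1.4495) = 0.1943 > 0 → local minimum
  f''(3.4495) = -0.0343 < 0 → local maximum

Critical points: x = 1 - sqrt(6) ≈ -1.4495 (local minimum); x = 1 + sqrt(6) ≈ 3.4495 (local maximum)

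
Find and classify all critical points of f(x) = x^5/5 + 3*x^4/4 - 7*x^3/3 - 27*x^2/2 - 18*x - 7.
f'(x) = x^4 + 3*x^3 - 7*x^2 - 27*x - 18

Solve f'(x) = 0:
  Factor: x^4 + 3*x^3 - 7*x^2 - 27*x - 18 = (x - 3)*(x + 1)*(x + 2)*(x + 3) = 0.
  ⇒ x = -3, -2, -1, 3

f''(x) = 4*x^3 + 9*x^2 - 14*x - 27
Second-derivative test at each critical point:
  f''(-3) = -12 < 0 → local maximum
  f''(-2) = 5 > 0 → local minimum
  f''(-1) = -8 < 0 → local maximum
  f''(3) = 120 > 0 → local minimum

Critical points: x = -3 (local maximum); x = -2 (local minimum); x = -1 (local maximum); x = 3 (local minimum)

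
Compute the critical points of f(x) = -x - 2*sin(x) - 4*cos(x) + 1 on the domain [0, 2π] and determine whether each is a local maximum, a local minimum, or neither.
f'(x) = 4*sin(x) - 2*cos(x) - 1

Solve f'(x) = 0 on [0, 2π]:
  f'(x) = 0 ⇔ 4*sin(x) - 2*cos(x) = 1. Write the left side as R·cos(x + φ) with R = √((-2)² + (-4)²) = 2*sqrt(5), cos φ = -sqrt(5)/5, sin φ = -2*sqrt(5)/5; then cos(x + φ) = sqrt(5)/10. Solve for x and keep the solutions lying in [0, 2π].
  ⇒ x = atan((2 + sqrt(19))/(-1 + 2*sqrt(19))) ≈ 0.6892, atan((2 - sqrt(19))/(-2*sqrt(19) - 1)) + pi ≈ 3.3797

f''(x) = 2*sin(x) + 4*cos(x)
Second-derivative test at each critical point:
  f''(0.6892) = 4.3589 > 0 → local minimum
  f''(3.3797) = -4.3589 < 0 → local maximum

Critical points: x = atan((2 + sqrt(19))/(-1 + 2*sqrt(19))) ≈ 0.6892 (local minimum); x = atan((2 - sqrt(19))/(-2*sqrt(19) - 1)) + pi ≈ 3.3797 (local maximum)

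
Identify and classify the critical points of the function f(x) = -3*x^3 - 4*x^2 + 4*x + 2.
f'(x) = -9*x^2 - 8*x + 4

Solve f'(x) = 0:
  9*x^2 + 8*x - 4 = 0 has no rational roots; quadratic formula: x = (-8 ± √208)/18.
  ⇒ x = -2*sqrt(13)/9 - 4/9 ≈ -1.2457, -4/9 + 2*sqrt(13)/9 ≈ 0.3568

f''(x) = -18*x - 8
Second-derivative test at each critical point:
  f''(-1.2457) = 14.4222 > 0 → local minimum
  f''(0.3568) = -14.4222 < 0 → local maximum

Critical points: x = -2*sqrt(13)/9 - 4/9 ≈ -1.2457 (local minimum); x = -4/9 + 2*sqrt(13)/9 ≈ 0.3568 (local maximum)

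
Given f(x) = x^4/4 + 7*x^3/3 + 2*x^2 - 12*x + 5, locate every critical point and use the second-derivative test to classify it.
f'(x) = x^3 + 7*x^2 + 4*x - 12

Solve f'(x) = 0:
  Factor: x^3 + 7*x^2 + 4*x - 12 = (x - 1)*(x + 2)*(x + 6) = 0.
  ⇒ x = -6, -2, 1

f''(x) = 3*x^2 + 14*x + 4
Second-derivative test at each critical point:
  f''(-6) = 28 > 0 → local minimum
  f''(-2) = -12 < 0 → local maximum
  f''(1) = 21 > 0 → local minimum

Critical points: x = -6 (local minimum); x = -2 (local maximum); x = 1 (local minimum)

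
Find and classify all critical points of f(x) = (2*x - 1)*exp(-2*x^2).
f'(x) = 2*(-2*x*(2*x - 1) + 1)*exp(-2*x^2)

Solve f'(x) = 0:
  f'(x) = (-8*x^2 + 4*x + 2)·exp(-2*x^2) and exp(-2*x^2) > 0 for every x, so f'(x) = 0 ⇔ -8*x^2 + 4*x + 2 = 0.
  Factor: -8*x^2 + 4*x + 2 = -2*(4*x^2 - 2*x - 1); 4*x^2 - 2*x - 1 = 0 has no rational roots; quadratic formula: x = (2 ± √20)/8.
  ⇒ x = 1/4 - sqrt(5)/4 ≈ -0.3090, 1/4 + sqrt(5)/4 ≈ 0.8090

f''(x) = 4*(4*x^2*(2*x - 1) - 6*x + 1)*exp(-2*x^2)
Second-derivative test at each critical point:
  f''(-0.3090) = 7.3893 > 0 → local minimum
  f''(0.8090) = -2.4157 < 0 → local maximum

Critical points: x = 1/4 - sqrt(5)/4 ≈ -0.3090 (local minimum); x = 1/4 + sqrt(5)/4 ≈ 0.8090 (local maximum)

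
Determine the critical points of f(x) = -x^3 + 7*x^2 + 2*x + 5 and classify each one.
f'(x) = -3*x^2 + 14*x + 2

Solve f'(x) = 0:
  3*x^2 - 14*x - 2 = 0 has no rational roots; quadratic formula: x = (14 ± √220)/6.
  ⇒ x = 7/3 - sqrt(55)/3 ≈ -0.1387, 7/3 + sqrt(55)/3 ≈ 4.8054

f''(x) = 14 - 6*x
Second-derivative test at each critical point:
  f''(-0.1387) = 14.8324 > 0 → local minimum
  f''(4.8054) = -14.8324 < 0 → local maximum

Critical points: x = 7/3 - sqrt(55)/3 ≈ -0.1387 (local minimum); x = 7/3 + sqrt(55)/3 ≈ 4.8054 (local maximum)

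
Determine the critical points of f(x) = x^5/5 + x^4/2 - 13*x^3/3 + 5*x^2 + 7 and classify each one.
f'(x) = x*(x^3 + 2*x^2 - 13*x + 10)

Solve f'(x) = 0:
  Factor: x^4 + 2*x^3 - 13*x^2 + 10*x = x*(x - 2)*(x - 1)*(x + 5) = 0.
  ⇒ x = -5, 0, 1, 2

f''(x) = 4*x^3 + 6*x^2 - 26*x + 10
Second-derivative test at each critical point:
  f''(-5) = -210 < 0 → local maximum
  f''(0) = 10 > 0 → local minimum
  f''(1) = -6 < 0 → local maximum
  f''(2) = 14 > 0 → local minimum

Critical points: x = -5 (local maximum); x = 0 (local minimum); x = 1 (local maximum); x = 2 (local minimum)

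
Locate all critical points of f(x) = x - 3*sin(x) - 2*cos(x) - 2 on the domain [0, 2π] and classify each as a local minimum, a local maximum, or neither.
f'(x) = 2*sin(x) - 3*cos(x) + 1

Solve f'(x) = 0 on [0, 2π]:
  f'(x) = 0 ⇔ 2*sin(x) - 3*cos(x) = -1. Write the left side as R·cos(x + φ) with R = √((-3)² + (-2)²) = sqrt(13), cos φ = -3*sqrt(13)/13, sin φ = -2*sqrt(13)/13; then cos(x + φ) = -sqrt(13)/13. Solve for x and keep the solutions lying in [0, 2π].
  ⇒ x = atan((-2 + 6*sqrt(3))/(3 + 4*sqrt(3))) ≈ 0.7018, atan((-6*sqrt(3) - 2)/(3 - 4*sqrt(3))) + pi ≈ 4.4054

f''(x) = 3*sin(x) + 2*cos(x)
Second-derivative test at each critical point:
  f''(0.7018) = 3.4641 > 0 → local minimum
  f''(4.4054) = -3.4641 < 0 → local maximum

Critical points: x = atan((-2 + 6*sqrt(3))/(3 + 4*sqrt(3))) ≈ 0.7018 (local minimum); x = atan((-6*sqrt(3) - 2)/(3 - 4*sqrt(3))) + pi ≈ 4.4054 (local maximum)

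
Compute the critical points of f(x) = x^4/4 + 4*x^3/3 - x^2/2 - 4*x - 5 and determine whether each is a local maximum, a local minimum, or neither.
f'(x) = x^3 + 4*x^2 - x - 4

Solve f'(x) = 0:
  Factor: x^3 + 4*x^2 - x - 4 = (x - 1)*(x + 1)*(x + 4) = 0.
  ⇒ x = -4, -1, 1

f''(x) = 3*x^2 + 8*x - 1
Second-derivative test at each critical point:
  f''(-4) = 15 > 0 → local minimum
  f''(-1) = -6 < 0 → local maximum
  f''(1) = 10 > 0 → local minimum

Critical points: x = -4 (local minimum); x = -1 (local maximum); x = 1 (local minimum)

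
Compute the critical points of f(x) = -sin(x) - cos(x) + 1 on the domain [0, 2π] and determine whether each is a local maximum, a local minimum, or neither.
f'(x) = sin(x) - cos(x)

Solve f'(x) = 0 on [0, 2π]:
  f'(x) = 0 ⇔ -cos(x) = -sin(x) ⇔ tan(x) = 1, i.e. x = arctan(1) + nπ; keep the solutions lying in [0, 2π].
  ⇒ x = pi/4 ≈ 0.7854, 5*pi/4 ≈ 3.9270

f''(x) = sin(x) + cos(x)
Second-derivative test at each critical point:
  f''(0.7854) = 1.4142 > 0 → local minimum
  f''(3.9270) = -1.4142 < 0 → local maximum

Critical points: x = pi/4 ≈ 0.7854 (local minimum); x = 5*pi/4 ≈ 3.9270 (local maximum)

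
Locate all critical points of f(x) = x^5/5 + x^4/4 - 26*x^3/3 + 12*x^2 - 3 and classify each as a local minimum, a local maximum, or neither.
f'(x) = x*(x^3 + x^2 - 26*x + 24)

Solve f'(x) = 0:
  Factor: x^4 + x^3 - 26*x^2 + 24*x = x*(x - 4)*(x - 1)*(x + 6) = 0.
  ⇒ x = -6, 0, 1, 4

f''(x) = 4*x^3 + 3*x^2 - 52*x + 24
Second-derivative test at each critical point:
  f''(-6) = -420 < 0 → local maximum
  f''(0) = 24 > 0 → local minimum
  f''(1) = -21 < 0 → local maximum
  f''(4) = 120 > 0 → local minimum

Critical points: x = -6 (local maximum); x = 0 (local minimum); x = 1 (local maximum); x = 4 (local minimum)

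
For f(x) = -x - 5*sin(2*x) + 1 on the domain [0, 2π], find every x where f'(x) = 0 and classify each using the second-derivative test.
f'(x) = 20*sin(x)^2 - 11

Solve f'(x) = 0 on [0, 2π]:
  f'(x) = 0 ⇔ cos(2*x) = -1/10, i.e. 2*x = ±arccos(-1/10) + 2nπ; keep the solutions lying in [0, 2π].
  ⇒ x = acos(-1/10)/2 ≈ 0.8355, pi - acos(-1/10)/2 ≈ 2.3061, acos(-1/10)/2 + pi ≈ 3.9771, -acos(-1/10)/2 + 2*pi ≈ 5.4477

f''(x) = 20*sin(2*x)
Second-derivative test at each critical point:
  f''(0.8355) = 19.8997 > 0 → local minimum
  f''(2.3061) = -19.8997 < 0 → local maximum
  f''(3.9771) = 19.8997 > 0 → local minimum
  f''(5.4477) = -19.8997 < 0 → local maximum

Critical points: x = acos(-1/10)/2 ≈ 0.8355 (local minimum); x = pi - acos(-1/10)/2 ≈ 2.3061 (local maximum); x = acos(-1/10)/2 + pi ≈ 3.9771 (local minimum); x = -acos(-1/10)/2 + 2*pi ≈ 5.4477 (local maximum)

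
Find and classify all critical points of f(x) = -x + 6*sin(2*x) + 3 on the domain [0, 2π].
f'(x) = 12*cos(2*x) - 1

Solve f'(x) = 0 on [0, 2π]:
  f'(x) = 0 ⇔ cos(2*x) = 1/12, i.e. 2*x = ±arccos(1/12) + 2nπ; keep the solutions lying in [0, 2π].
  ⇒ x = acos(1/12)/2 ≈ 0.7437, pi - acos(1/12)/2 ≈ 2.3979, acos(1/12)/2 + pi ≈ 3.8853, -acos(1/12)/2 + 2*pi ≈ 5.5395

f''(x) = -24*sin(2*x)
Second-derivative test at each critical point:
  f''(0.7437) = -23.9165 < 0 → local maximum
  f''(2.3979) = 23.9165 > 0 → local minimum
  f''(3.8853) = -23.9165 < 0 → local maximum
  f''(5.5395) = 23.9165 > 0 → local minimum

Critical points: x = acos(1/12)/2 ≈ 0.7437 (local maximum); x = pi - acos(1/12)/2 ≈ 2.3979 (local minimum); x = acos(1/12)/2 + pi ≈ 3.8853 (local maximum); x = -acos(1/12)/2 + 2*pi ≈ 5.5395 (local minimum)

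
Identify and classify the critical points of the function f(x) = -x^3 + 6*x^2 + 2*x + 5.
f'(x) = -3*x^2 + 12*x + 2

Solve f'(x) = 0:
  3*x^2 - 12*x - 2 = 0 has no rational roots; quadratic formula: x = (12 ± √168)/6.
  ⇒ x = 2 - sqrt(42)/3 ≈ -0.1602, 2 + sqrt(42)/3 ≈ 4.1602

f''(x) = 12 - 6*x
Second-derivative test at each critical point:
  f''(-0.1602) = 12.9615 > 0 → local minimum
  f''(4.1602) = -12.9615 < 0 → local maximum

Critical points: x = 2 - sqrt(42)/3 ≈ -0.1602 (local minimum); x = 2 + sqrt(42)/3 ≈ 4.1602 (local maximum)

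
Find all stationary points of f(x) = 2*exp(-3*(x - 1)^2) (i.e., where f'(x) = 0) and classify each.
f'(x) = 12*(1 - x)*exp(-3*(x - 1)^2)

Solve f'(x) = 0:
  f'(x) = (12 - 12*x)·exp(-3*(x - 1)^2) and exp(-3*(x - 1)^2) > 0 for every x, so f'(x) = 0 ⇔ 12 - 12*x = 0.
  Factor: 12 - 12*x = -12*(x - 1) = 0.
  ⇒ x = 1

f''(x) = 12*(6*(x - 1)^2 - 1)*exp(-3*(x - 1)^2)
Second-derivative test at each critical point:
  f''(1) = -12 < 0 → local maximum

Critical points: x = 1 (local maximum)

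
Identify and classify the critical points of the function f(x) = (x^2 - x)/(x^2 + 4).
f'(x) = (x^2 + 8*x - 4)/(x^4 + 8*x^2 + 16)

Solve f'(x) = 0:
  f'(x) = (x^2 + 8*x - 4)/(x^2 + 4)^2; the denominator is positive wherever f is defined, so f'(x) = 0 ⇔ x^2 + 8*x - 4 = 0.
  x^2 + 8*x - 4 = 0 has no rational roots; quadratic formula: x = (-8 ± √80)/2.
  ⇒ x = -2*sqrt(5) - 4 ≈ -8.4721, -4 + 2*sqrt(5) ≈ 0.4721

f''(x) = 2*(-x^3 - 12*x^2 + 12*x + 16)/(x^6 + 12*x^4 + 48*x^2 + 64)
Second-derivative test at each critical point:
  f''(-8.4721) = -0.0016 < 0 → local maximum
  f''(0.4721) = 0.5016 > 0 → local minimum

Critical points: x = -2*sqrt(5) - 4 ≈ -8.4721 (local maximum); x = -4 + 2*sqrt(5) ≈ 0.4721 (local minimum)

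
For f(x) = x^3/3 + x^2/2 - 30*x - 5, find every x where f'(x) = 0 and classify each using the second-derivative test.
f'(x) = x^2 + x - 30

Solve f'(x) = 0:
  Factor: x^2 + x - 30 = (x - 5)*(x + 6) = 0.
  ⇒ x = -6, 5

f''(x) = 2*x + 1
Second-derivative test at each critical point:
  f''(-6) = -11 < 0 → local maximum
  f''(5) = 11 > 0 → local minimum

Critical points: x = -6 (local maximum); x = 5 (local minimum)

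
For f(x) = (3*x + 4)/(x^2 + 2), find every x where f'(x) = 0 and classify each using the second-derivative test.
f'(x) = (-3*x^2 - 8*x + 6)/(x^4 + 4*x^2 + 4)

Solve f'(x) = 0:
  f'(x) = -(3*x^2 + 8*x - 6)/(x^2 + 2)^2; the denominator is positive wherever f is defined, so f'(x) = 0 ⇔ -3*x^2 - 8*x + 6 = 0.
  3*x^2 + 8*x - 6 = 0 has no rational roots; quadratic formula: x = (-8 ± √136)/6.
  ⇒ x = -sqrt(34)/3 - 4/3 ≈ -3.2770, -4/3 + sqrt(34)/3 ≈ 0.6103

f''(x) = 2*(4*x^2*(3*x + 4) - (9*x + 4)*(x^2 + 2))/(x^2 + 2)^3
Second-derivative test at each critical point:
  f''(-3.2770) = 0.0719 > 0 → local minimum
  f''(0.6103) = -2.0719 < 0 → local maximum

Critical points: x = -sqrt(34)/3 - 4/3 ≈ -3.2770 (local minimum); x = -4/3 + sqrt(34)/3 ≈ 0.6103 (local maximum)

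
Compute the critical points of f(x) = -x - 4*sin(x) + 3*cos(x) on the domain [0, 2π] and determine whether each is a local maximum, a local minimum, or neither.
f'(x) = -3*sin(x) - 4*cos(x) - 1

Solve f'(x) = 0 on [0, 2π]:
  f'(x) = 0 ⇔ -3*sin(x) - 4*cos(x) = 1. Write the left side as R·cos(x + φ) with R = √((-4)² + 3²) = 5, cos φ = -4/5, sin φ = 3/5; then cos(x + φ) = 1/5. Solve for x and keep the solutions lying in [0, 2π].
  ⇒ x = atan((-3 + 8*sqrt(6))/(-6*sqrt(6) - 4)) + pi ≈ 2.4157, atan((-8*sqrt(6) - 3)/(-4 + 6*sqrt(6))) + 2*pi ≈ 5.1545

f''(x) = 4*sin(x) - 3*cos(x)
Second-derivative test at each critical point:
  f''(2.4157) = 4.8990 > 0 → local minimum
  f''(5.1545) = -4.8990 < 0 → local maximum

Critical points: x = atan((-3 + 8*sqrt(6))/(-6*sqrt(6) - 4)) + pi ≈ 2.4157 (local minimum); x = atan((-8*sqrt(6) - 3)/(-4 + 6*sqrt(6))) + 2*pi ≈ 5.1545 (local maximum)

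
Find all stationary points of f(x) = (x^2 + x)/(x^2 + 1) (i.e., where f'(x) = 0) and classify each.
f'(x) = (-x^2 + 2*x + 1)/(x^4 + 2*x^2 + 1)

Solve f'(x) = 0:
  f'(x) = -(x^2 - 2*x - 1)/(x^2 + 1)^2; the denominator is positive wherever f is defined, so f'(x) = 0 ⇔ -x^2 + 2*x + 1 = 0.
  x^2 - 2*x - 1 = 0 has no rational roots; quadratic formula: x = (2 ± √8)/2.
  ⇒ x = 1 - sqrt(2) ≈ -0.4142, 1 + sqrt(2) ≈ 2.4142

f''(x) = 2*(x^3 - 3*x^2 - 3*x + 1)/(x^6 + 3*x^4 + 3*x^2 + 1)
Second-derivative test at each critical point:
  f''(-0.4142) = 2.0607 > 0 → local minimum
  f''(2.4142) = -0.0607 < 0 → local maximum

Critical points: x = 1 - sqrt(2) ≈ -0.4142 (local minimum); x = 1 + sqrt(2) ≈ 2.4142 (local maximum)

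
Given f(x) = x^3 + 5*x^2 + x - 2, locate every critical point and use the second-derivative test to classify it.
f'(x) = 3*x^2 + 10*x + 1

Solve f'(x) = 0:
  3*x^2 + 10*x + 1 = 0 has no rational roots; quadratic formula: x = (-10 ± √88)/6.
  ⇒ x = -5/3 - sqrt(22)/3 ≈ -3.2301, -5/3 + sqrt(22)/3 ≈ -0.1032

f''(x) = 6*x + 10
Second-derivative test at each critical point:
  f''(-3.2301) = -9.3808 < 0 → local maximum
  f''(-0.1032) = 9.3808 > 0 → local minimum

Critical points: x = -5/3 - sqrt(22)/3 ≈ -3.2301 (local maximum); x = -5/3 + sqrt(22)/3 ≈ -0.1032 (local minimum)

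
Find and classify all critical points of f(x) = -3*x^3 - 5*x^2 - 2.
f'(x) = x*(-9*x - 10)

Solve f'(x) = 0:
  Factor: -9*x^2 - 10*x = -x*(9*x + 10) = 0.
  ⇒ x = -10/9, 0

f''(x) = -18*x - 10
Second-derivative test at each critical point:
  f''(-10/9) = 10 > 0 → local minimum
  f''(0) = -10 < 0 → local maximum

Critical points: x = -10/9 (local minimum); x = 0 (local maximum)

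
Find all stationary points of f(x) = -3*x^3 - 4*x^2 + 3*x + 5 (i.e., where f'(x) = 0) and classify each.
f'(x) = -9*x^2 - 8*x + 3

Solve f'(x) = 0:
  9*x^2 + 8*x - 3 = 0 has no rational roots; quadratic formula: x = (-8 ± √172)/18.
  ⇒ x = -sqrt(43)/9 - 4/9 ≈ -1.1730, -4/9 + sqrt(43)/9 ≈ 0.2842

f''(x) = -18*x - 8
Second-derivative test at each critical point:
  f''(-1.1730) = 13.1149 > 0 → local minimum
  f''(0.2842) = -13.1149 < 0 → local maximum

Critical points: x = -sqrt(43)/9 - 4/9 ≈ -1.1730 (local minimum); x = -4/9 + sqrt(43)/9 ≈ 0.2842 (local maximum)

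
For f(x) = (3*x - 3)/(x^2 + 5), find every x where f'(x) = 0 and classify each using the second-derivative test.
f'(x) = 3*(x^2 - 2*x*(x - 1) + 5)/(x^2 + 5)^2

Solve f'(x) = 0:
  f'(x) = -3*(x^2 - 2*x - 5)/(x^2 + 5)^2; the denominator is positive wherever f is defined, so f'(x) = 0 ⇔ -3*x^2 + 6*x + 15 = 0.
  Factor: -3*x^2 + 6*x + 15 = -3*(x^2 - 2*x - 5); x^2 - 2*x - 5 = 0 has no rational roots; quadratic formula: x = (2 ± √24)/2.
  ⇒ x = 1 - sqrt(6) ≈ -1.4495, 1 + sqrt(6) ≈ 3.4495

f''(x) = 6*(4*x^2*(x - 1) + (1 - 3*x)*(x^2 + 5))/(x^2 + 5)^3
Second-derivative test at each critical point:
  f''(-1.4495) = 0.2915 > 0 → local minimum
  f''(3.4495) = -0.0515 < 0 → local maximum

Critical points: x = 1 - sqrt(6) ≈ -1.4495 (local minimum); x = 1 + sqrt(6) ≈ 3.4495 (local maximum)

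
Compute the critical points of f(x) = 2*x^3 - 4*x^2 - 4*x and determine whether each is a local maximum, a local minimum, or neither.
f'(x) = 6*x^2 - 8*x - 4

Solve f'(x) = 0:
  Factor: 6*x^2 - 8*x - 4 = 2*(3*x^2 - 4*x - 2); 3*x^2 - 4*x - 2 = 0 has no rational roots; quadratic formula: x = (4 ± √40)/6.
  ⇒ x = 2/3 - sqrt(10)/3 ≈ -0.3874, 2/3 + sqrt(10)/3 ≈ 1.7208

f''(x) = 12*x - 8
Second-derivative test at each critical point:
  f''(-0.3874) = -12.6491 < 0 → local maximum
  f''(1.7208) = 12.6491 > 0 → local minimum

Critical points: x = 2/3 - sqrt(10)/3 ≈ -0.3874 (local maximum); x = 2/3 + sqrt(10)/3 ≈ 1.7208 (local minimum)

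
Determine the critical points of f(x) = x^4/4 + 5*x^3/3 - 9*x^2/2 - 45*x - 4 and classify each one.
f'(x) = x^3 + 5*x^2 - 9*x - 45

Solve f'(x) = 0:
  Factor: x^3 + 5*x^2 - 9*x - 45 = (x - 3)*(x + 3)*(x + 5) = 0.
  ⇒ x = -5, -3, 3

f''(x) = 3*x^2 + 10*x - 9
Second-derivative test at each critical point:
  f''(-5) = 16 > 0 → local minimum
  f''(-3) = -12 < 0 → local maximum
  f''(3) = 48 > 0 → local minimum

Critical points: x = -5 (local minimum); x = -3 (local maximum); x = 3 (local minimum)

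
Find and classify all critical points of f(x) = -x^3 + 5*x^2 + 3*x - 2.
f'(x) = -3*x^2 + 10*x + 3

Solve f'(x) = 0:
  3*x^2 - 10*x - 3 = 0 has no rational roots; quadratic formula: x = (10 ± √136)/6.
  ⇒ x = 5/3 - sqrt(34)/3 ≈ -0.2770, 5/3 + sqrt(34)/3 ≈ 3.6103

f''(x) = 10 - 6*x
Second-derivative test at each critical point:
  f''(-0.2770) = 11.6619 > 0 → local minimum
  f''(3.6103) = -11.6619 < 0 → local maximum

Critical points: x = 5/3 - sqrt(34)/3 ≈ -0.2770 (local minimum); x = 5/3 + sqrt(34)/3 ≈ 3.6103 (local maximum)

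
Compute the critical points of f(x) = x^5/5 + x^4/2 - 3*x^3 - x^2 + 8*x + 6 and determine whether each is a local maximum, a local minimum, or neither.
f'(x) = x^4 + 2*x^3 - 9*x^2 - 2*x + 8

Solve f'(x) = 0:
  Factor: x^4 + 2*x^3 - 9*x^2 - 2*x + 8 = (x - 2)*(x - 1)*(x + 1)*(x + 4) = 0.
  ⇒ x = -4, -1, 1, 2

f''(x) = 4*x^3 + 6*x^2 - 18*x - 2
Second-derivative test at each critical point:
  f''(-4) = -90 < 0 → local maximum
  f''(-1) = 18 > 0 → local minimum
  f''(1) = -10 < 0 → local maximum
  f''(2) = 18 > 0 → local minimum

Critical points: x = -4 (local maximum); x = -1 (local minimum); x = 1 (local maximum); x = 2 (local minimum)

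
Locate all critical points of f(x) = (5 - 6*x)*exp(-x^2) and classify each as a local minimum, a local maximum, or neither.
f'(x) = 2*(x*(6*x - 5) - 3)*exp(-x^2)

Solve f'(x) = 0:
  f'(x) = (12*x^2 - 10*x - 6)·exp(-x^2) and exp(-x^2) > 0 for every x, so f'(x) = 0 ⇔ 12*x^2 - 10*x - 6 = 0.
  Factor: 12*x^2 - 10*x - 6 = 2*(6*x^2 - 5*x - 3); 6*x^2 - 5*x - 3 = 0 has no rational roots; quadratic formula: x = (5 ± √97)/12.
  ⇒ x = 5/12 - sqrt(97)/12 ≈ -0.4041, 5/12 + sqrt(97)/12 ≈ 1.2374

f''(x) = 2*(2*x^2*(5 - 6*x) + 18*x - 5)*exp(-x^2)
Second-derivative test at each critical point:
  f''(-0.4041) = -16.7304 < 0 → local maximum
  f''(1.2374) = 4.2603 > 0 → local minimum

Critical points: x = 5/12 - sqrt(97)/12 ≈ -0.4041 (local maximum); x = 5/12 + sqrt(97)/12 ≈ 1.2374 (local minimum)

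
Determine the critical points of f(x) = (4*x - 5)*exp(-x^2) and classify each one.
f'(x) = 2*(-x*(4*x - 5) + 2)*exp(-x^2)

Solve f'(x) = 0:
  f'(x) = (-8*x^2 + 10*x + 4)·exp(-x^2) and exp(-x^2) > 0 for every x, so f'(x) = 0 ⇔ -8*x^2 + 10*x + 4 = 0.
  Factor: -8*x^2 + 10*x + 4 = -2*(4*x^2 - 5*x - 2); 4*x^2 - 5*x - 2 = 0 has no rational roots; quadratic formula: x = (5 ± √57)/8.
  ⇒ x = 5/8 - sqrt(57)/8 ≈ -0.3187, 5/8 + sqrt(57)/8 ≈ 1.5687

f''(x) = 2*(2*x^2*(4*x - 5) - 12*x + 5)*exp(-x^2)
Second-derivative test at each critical point:
  f''(-0.3187) = 13.6411 > 0 → local minimum
  f''(1.5687) = -1.2889 < 0 → local maximum

Critical points: x = 5/8 - sqrt(57)/8 ≈ -0.3187 (local minimum); x = 5/8 + sqrt(57)/8 ≈ 1.5687 (local maximum)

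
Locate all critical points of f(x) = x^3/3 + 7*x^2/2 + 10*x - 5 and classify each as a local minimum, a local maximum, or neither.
f'(x) = x^2 + 7*x + 10

Solve f'(x) = 0:
  Factor: x^2 + 7*x + 10 = (x + 2)*(x + 5) = 0.
  ⇒ x = -5, -2

f''(x) = 2*x + 7
Second-derivative test at each critical point:
  f''(-5) = -3 < 0 → local maximum
  f''(-2) = 3 > 0 → local minimum

Critical points: x = -5 (local maximum); x = -2 (local minimum)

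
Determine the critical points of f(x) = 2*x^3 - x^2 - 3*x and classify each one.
f'(x) = 6*x^2 - 2*x - 3

Solve f'(x) = 0:
  6*x^2 - 2*x - 3 = 0 has no rational roots; quadratic formula: x = (2 ± √76)/12.
  ⇒ x = 1/6 - sqrt(19)/6 ≈ -0.5598, 1/6 + sqrt(19)/6 ≈ 0.8931

f''(x) = 12*x - 2
Second-derivative test at each critical point:
  f''(-0.5598) = -8.7178 < 0 → local maximum
  f''(0.8931) = 8.7178 > 0 → local minimum

Critical points: x = 1/6 - sqrt(19)/6 ≈ -0.5598 (local maximum); x = 1/6 + sqrt(19)/6 ≈ 0.8931 (local minimum)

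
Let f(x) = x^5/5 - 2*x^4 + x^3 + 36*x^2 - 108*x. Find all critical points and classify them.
f'(x) = x^4 - 8*x^3 + 3*x^2 + 72*x - 108

Solve f'(x) = 0:
  Factor: x^4 - 8*x^3 + 3*x^2 + 72*x - 108 = (x - 6)*(x - 3)*(x - 2)*(x + 3) = 0.
  ⇒ x = -3, 2, 3, 6

f''(x) = 4*x^3 - 24*x^2 + 6*x + 72
Second-derivative test at each critical point:
  f''(-3) = -270 < 0 → local maximum
  f''(2) = 20 > 0 → local minimum
  f''(3) = -18 < 0 → local maximum
  f''(6) = 108 > 0 → local minimum

Critical points: x = -3 (local maximum); x = 2 (local minimum); x = 3 (local maximum); x = 6 (local minimum)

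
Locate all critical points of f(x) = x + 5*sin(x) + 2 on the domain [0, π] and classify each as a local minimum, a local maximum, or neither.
f'(x) = 5*cos(x) + 1

Solve f'(x) = 0 on [0, π]:
  f'(x) = 0 ⇔ cos(x) = -1/5, i.e. x = ±arccos(-1/5) + 2nπ; keep the solutions lying in [0, π].
  ⇒ x = acos(-1/5) ≈ 1.7722

f''(x) = -5*sin(x)
Second-derivative test at each critical point:
  f''(1.7722) = -4.8990 < 0 → local maximum

Critical points: x = acos(-1/5) ≈ 1.7722 (local maximum)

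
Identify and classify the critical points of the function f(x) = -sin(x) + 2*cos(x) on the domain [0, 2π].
f'(x) = -2*sin(x) - cos(x)

Solve f'(x) = 0 on [0, 2π]:
  f'(x) = 0 ⇔ -cos(x) = 2*sin(x) ⇔ tan(x) = -1/2, i.e. x = arctan(-1/2) + nπ; keep the solutions lying in [0, 2π].
  ⇒ x = pi - atan(1/2) ≈ 2.6779, -atan(1/2) + 2*pi ≈ 5.8195

f''(x) = sin(x) - 2*cos(x)
Second-derivative test at each critical point:
  f''(2.6779) = 2.2361 > 0 → local minimum
  f''(5.8195) = -2.2361 < 0 → local maximum

Critical points: x = pi - atan(1/2) ≈ 2.6779 (local minimum); x = -atan(1/2) + 2*pi ≈ 5.8195 (local maximum)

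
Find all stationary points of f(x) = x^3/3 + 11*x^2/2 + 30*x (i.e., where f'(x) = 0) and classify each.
f'(x) = x^2 + 11*x + 30

Solve f'(x) = 0:
  Factor: x^2 + 11*x + 30 = (x + 5)*(x + 6) = 0.
  ⇒ x = -6, -5

f''(x) = 2*x + 11
Second-derivative test at each critical point:
  f''(-6) = -1 < 0 → local maximum
  f''(-5) = 1 > 0 → local minimum

Critical points: x = -6 (local maximum); x = -5 (local minimum)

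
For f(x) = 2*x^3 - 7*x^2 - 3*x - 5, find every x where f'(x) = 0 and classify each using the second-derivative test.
f'(x) = 6*x^2 - 14*x - 3

Solve f'(x) = 0:
  6*x^2 - 14*x - 3 = 0 has no rational roots; quadratic formula: x = (14 ± √268)/12.
  ⇒ x = 7/6 - sqrt(67)/6 ≈ -0.1976, 7/6 + sqrt(67)/6 ≈ 2.5309

f''(x) = 12*x - 14
Second-derivative test at each critical point:
  f''(-0.1976) = -16.3707 < 0 → local maximum
  f''(2.5309) = 16.3707 > 0 → local minimum

Critical points: x = 7/6 - sqrt(67)/6 ≈ -0.1976 (local maximum); x = 7/6 + sqrt(67)/6 ≈ 2.5309 (local minimum)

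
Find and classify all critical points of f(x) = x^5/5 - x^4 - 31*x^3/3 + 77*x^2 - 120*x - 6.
f'(x) = x^4 - 4*x^3 - 31*x^2 + 154*x - 120

Solve f'(x) = 0:
  Factor: x^4 - 4*x^3 - 31*x^2 + 154*x - 120 = (x - 5)*(x - 4)*(x - 1)*(x + 6) = 0.
  ⇒ x = -6, 1, 4, 5

f''(x) = 4*x^3 - 12*x^2 - 62*x + 154
Second-derivative test at each critical point:
  f''(-6) = -770 < 0 → local maximum
  f''(1) = 84 > 0 → local minimum
  f''(4) = -30 < 0 → local maximum
  f''(5) = 44 > 0 → local minimum

Critical points: x = -6 (local maximum); x = 1 (local minimum); x = 4 (local maximum); x = 5 (local minimum)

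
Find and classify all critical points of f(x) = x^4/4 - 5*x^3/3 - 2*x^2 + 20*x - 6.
f'(x) = x^3 - 5*x^2 - 4*x + 20

Solve f'(x) = 0:
  Factor: x^3 - 5*x^2 - 4*x + 20 = (x - 5)*(x - 2)*(x + 2) = 0.
  ⇒ x = -2, 2, 5

f''(x) = 3*x^2 - 10*x - 4
Second-derivative test at each critical point:
  f''(-2) = 28 > 0 → local minimum
  f''(2) = -12 < 0 → local maximum
  f''(5) = 21 > 0 → local minimum

Critical points: x = -2 (local minimum); x = 2 (local maximum); x = 5 (local minimum)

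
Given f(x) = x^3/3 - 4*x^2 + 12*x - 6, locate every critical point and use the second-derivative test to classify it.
f'(x) = x^2 - 8*x + 12

Solve f'(x) = 0:
  Factor: x^2 - 8*x + 12 = (x - 6)*(x - 2) = 0.
  ⇒ x = 2, 6

f''(x) = 2*x - 8
Second-derivative test at each critical point:
  f''(2) = -4 < 0 → local maximum
  f''(6) = 4 > 0 → local minimum

Critical points: x = 2 (local maximum); x = 6 (local minimum)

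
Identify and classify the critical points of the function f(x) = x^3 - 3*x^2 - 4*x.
f'(x) = 3*x^2 - 6*x - 4

Solve f'(x) = 0:
  3*x^2 - 6*x - 4 = 0 has no rational roots; quadratic formula: x = (6 ± √84)/6.
  ⇒ x = 1 - sqrt(21)/3 ≈ -0.5275, 1 + sqrt(21)/3 ≈ 2.5275

f''(x) = 6*x - 6
Second-derivative test at each critical point:
  f''(-0.5275) = -9.1652 < 0 → local maximum
  f''(2.5275) = 9.1652 > 0 → local minimum

Critical points: x = 1 - sqrt(21)/3 ≈ -0.5275 (local maximum); x = 1 + sqrt(21)/3 ≈ 2.5275 (local minimum)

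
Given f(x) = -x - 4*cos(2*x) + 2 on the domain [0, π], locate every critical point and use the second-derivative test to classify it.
f'(x) = 8*sin(2*x) - 1

Solve f'(x) = 0 on [0, π]:
  f'(x) = 0 ⇔ sin(2*x) = 1/8, i.e. 2*x = arcsin(1/8) + 2nπ or 2*x = π − arcsin(1/8) + 2nπ; keep the solutions lying in [0, π].
  ⇒ x = asin(1/8)/2 ≈ 0.0627, -asin(1/8)/2 + pi/2 ≈ 1.5081

f''(x) = 16*cos(2*x)
Second-derivative test at each critical point:
  f''(0.0627) = 15.8745 > 0 → local minimum
  f''(1.5081) = -15.8745 < 0 → local maximum

Critical points: x = asin(1/8)/2 ≈ 0.0627 (local minimum); x = -asin(1/8)/2 + pi/2 ≈ 1.5081 (local maximum)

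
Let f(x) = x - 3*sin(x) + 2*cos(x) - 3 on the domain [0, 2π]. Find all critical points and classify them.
f'(x) = -2*sin(x) - 3*cos(x) + 1

Solve f'(x) = 0 on [0, 2π]:
  f'(x) = 0 ⇔ -2*sin(x) - 3*cos(x) = -1. Write the left side as R·cos(x + φ) with R = √((-3)² + 2²) = sqrt(13), cos φ = -3*sqrt(13)/13, sin φ = 2*sqrt(13)/13; then cos(x + φ) = -sqrt(13)/13. Solve for x and keep the solutions lying in [0, 2π].
  ⇒ x = atan((2 + 6*sqrt(3))/(3 - 4*sqrt(3))) + pi ≈ 1.8778, atan((2 - 6*sqrt(3))/(3 + 4*sqrt(3))) + 2*pi ≈ 5.5814

f''(x) = 3*sin(x) - 2*cos(x)
Second-derivative test at each critical point:
  f''(1.8778) = 3.4641 > 0 → local minimum
  f''(5.5814) = -3.4641 < 0 → local maximum

Critical points: x = atan((2 + 6*sqrt(3))/(3 - 4*sqrt(3))) + pi ≈ 1.8778 (local minimum); x = atan((2 - 6*sqrt(3))/(3 + 4*sqrt(3))) + 2*pi ≈ 5.5814 (local maximum)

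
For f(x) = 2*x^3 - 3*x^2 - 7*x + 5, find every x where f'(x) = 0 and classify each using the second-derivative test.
f'(x) = 6*x^2 - 6*x - 7

Solve f'(x) = 0:
  6*x^2 - 6*x - 7 = 0 has no rational roots; quadratic formula: x = (6 ± √204)/12.
  ⇒ x = 1/2 - sqrt(51)/6 ≈ -0.6902, 1/2 + sqrt(51)/6 ≈ 1.6902

f''(x) = 12*x - 6
Second-derivative test at each critical point:
  f''(-0.6902) = -14.2829 < 0 → local maximum
  f''(1.6902) = 14.2829 > 0 → local minimum

Critical points: x = 1/2 - sqrt(51)/6 ≈ -0.6902 (local maximum); x = 1/2 + sqrt(51)/6 ≈ 1.6902 (local minimum)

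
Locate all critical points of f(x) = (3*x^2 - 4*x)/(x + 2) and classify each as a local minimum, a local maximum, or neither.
f'(x) = (3*x^2 + 12*x - 8)/(x^2 + 4*x + 4)

Solve f'(x) = 0:
  f'(x) = (3*x^2 + 12*x - 8)/(x + 2)^2; the denominator is positive wherever f is defined, so f'(x) = 0 ⇔ 3*x^2 + 12*x - 8 = 0.
  3*x^2 + 12*x - 8 = 0 has no rational roots; quadratic formula: x = (-12 ± √240)/6.
  ⇒ x = -2*sqrt(15)/3 - 2 ≈ -4.5820, -2 + 2*sqrt(15)/3 ≈ 0.5820

f''(x) = 40/(x^3 + 6*x^2 + 12*x + 8)
Second-derivative test at each critical point:
  f''(-4.5820) = -2.3238 < 0 → local maximum
  f''(0.5820) = 2.3238 > 0 → local minimum

Critical points: x = -2*sqrt(15)/3 - 2 ≈ -4.5820 (local maximum); x = -2 + 2*sqrt(15)/3 ≈ 0.5820 (local minimum)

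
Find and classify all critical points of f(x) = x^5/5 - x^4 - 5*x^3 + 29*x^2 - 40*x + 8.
f'(x) = x^4 - 4*x^3 - 15*x^2 + 58*x - 40

Solve f'(x) = 0:
  Factor: x^4 - 4*x^3 - 15*x^2 + 58*x - 40 = (x - 5)*(x - 2)*(x - 1)*(x + 4) = 0.
  ⇒ x = -4, 1, 2, 5

f''(x) = 4*x^3 - 12*x^2 - 30*x + 58
Second-derivative test at each critical point:
  f''(-4) = -270 < 0 → local maximum
  f''(1) = 20 > 0 → local minimum
  f''(2) = -18 < 0 → local maximum
  f''(5) = 108 > 0 → local minimum

Critical points: x = -4 (local maximum); x = 1 (local minimum); x = 2 (local maximum); x = 5 (local minimum)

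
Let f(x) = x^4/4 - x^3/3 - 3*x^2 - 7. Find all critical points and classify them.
f'(x) = x*(x^2 - x - 6)

Solve f'(x) = 0:
  Factor: x^3 - x^2 - 6*x = x*(x - 3)*(x + 2) = 0.
  ⇒ x = -2, 0, 3

f''(x) = 3*x^2 - 2*x - 6
Second-derivative test at each critical point:
  f''(-2) = 10 > 0 → local minimum
  f''(0) = -6 < 0 → local maximum
  f''(3) = 15 > 0 → local minimum

Critical points: x = -2 (local minimum); x = 0 (local maximum); x = 3 (local minimum)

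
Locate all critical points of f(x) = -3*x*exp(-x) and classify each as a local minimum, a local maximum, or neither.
f'(x) = 3*(x - 1)*exp(-x)

Solve f'(x) = 0:
  f'(x) = (3*x - 3)·exp(-x) and exp(-x) > 0 for every x, so f'(x) = 0 ⇔ 3*x - 3 = 0.
  Factor: 3*x - 3 = 3*(x - 1) = 0.
  ⇒ x = 1

f''(x) = 3*(2 - x)*exp(-x)
Second-derivative test at each critical point:
  f''(1) = 1.1036 > 0 → local minimum

Critical points: x = 1 (local minimum)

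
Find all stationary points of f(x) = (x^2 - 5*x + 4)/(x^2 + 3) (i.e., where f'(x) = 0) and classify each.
f'(x) = (5*x^2 - 2*x - 15)/(x^4 + 6*x^2 + 9)

Solve f'(x) = 0:
  f'(x) = (5*x^2 - 2*x - 15)/(x^2 + 3)^2; the denominator is positive wherever f is defined, so f'(x) = 0 ⇔ 5*x^2 - 2*x - 15 = 0.
  5*x^2 - 2*x - 15 = 0 has no rational roots; quadratic formula: x = (2 ± √304)/10.
  ⇒ x = 1/5 - 2*sqrt(19)/5 ≈ -1.5436, 1/5 + 2*sqrt(19)/5 ≈ 1.9436

f''(x) = 2*(-5*x^3 + 3*x^2 + 45*x - 3)/(x^6 + 9*x^4 + 27*x^2 + 27)
Second-derivative test at each critical point:
  f''(-1.5436) = -0.6018 < 0 → local maximum
  f''(1.9436) = 0.3796 > 0 → local minimum

Critical points: x = 1/5 - 2*sqrt(19)/5 ≈ -1.5436 (local maximum); x = 1/5 + 2*sqrt(19)/5 ≈ 1.9436 (local minimum)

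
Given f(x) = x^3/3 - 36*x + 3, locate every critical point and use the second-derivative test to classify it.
f'(x) = x^2 - 36

Solve f'(x) = 0:
  Factor: x^2 - 36 = (x - 6)*(x + 6) = 0.
  ⇒ x = -6, 6

f''(x) = 2*x
Second-derivative test at each critical point:
  f''(-6) = -12 < 0 → local maximum
  f''(6) = 12 > 0 → local minimum

Critical points: x = -6 (local maximum); x = 6 (local minimum)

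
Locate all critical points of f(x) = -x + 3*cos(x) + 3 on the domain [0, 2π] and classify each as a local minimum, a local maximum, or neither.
f'(x) = -3*sin(x) - 1

Solve f'(x) = 0 on [0, 2π]:
  f'(x) = 0 ⇔ sin(x) = -1/3, i.e. x = arcsin(-1/3) + 2nπ or x = π − arcsin(-1/3) + 2nπ; keep the solutions lying in [0, 2π].
  ⇒ x = asin(1/3) + pi ≈ 3.4814, -asin(1/3) + 2*pi ≈ 5.9433

f''(x) = -3*cos(x)
Second-derivative test at each critical point:
  f''(3.4814) = 2.8284 > 0 → local minimum
  f''(5.9433) = -2.8284 < 0 → local maximum

Critical points: x = asin(1/3) + pi ≈ 3.4814 (local minimum); x = -asin(1/3) + 2*pi ≈ 5.9433 (local maximum)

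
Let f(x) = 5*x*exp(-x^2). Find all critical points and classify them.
f'(x) = 5*(1 - 2*x^2)*exp(-x^2)

Solve f'(x) = 0:
  f'(x) = (5 - 10*x^2)·exp(-x^2) and exp(-x^2) > 0 for every x, so f'(x) = 0 ⇔ 5 - 10*x^2 = 0.
  Factor: 5 - 10*x^2 = -5*(2*x^2 - 1); 2*x^2 - 1 = 0 has no rational roots; quadratic formula: x = (0 ± √8)/4.
  ⇒ x = -sqrt(2)/2 ≈ -0.7071, sqrt(2)/2 ≈ 0.7071

f''(x) = (20*x^3 - 30*x)*exp(-x^2)
Second-derivative test at each critical point:
  f''(-0.7071) = 8.5776 > 0 → local minimum
  f''(0.7071) = -8.5776 < 0 → local maximum

Critical points: x = -sqrt(2)/2 ≈ -0.7071 (local minimum); x = sqrt(2)/2 ≈ 0.7071 (local maximum)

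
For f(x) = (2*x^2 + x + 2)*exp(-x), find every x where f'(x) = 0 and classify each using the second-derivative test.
f'(x) = (-2*x^2 + 3*x - 1)*exp(-x)

Solve f'(x) = 0:
  f'(x) = (-2*x^2 + 3*x - 1)·exp(-x) and exp(-x) > 0 for every x, so f'(x) = 0 ⇔ -2*x^2 + 3*x - 1 = 0.
  Factor: -2*x^2 + 3*x - 1 = -(x - 1)*(2*x - 1) = 0.
  ⇒ x = 1/2, 1

f''(x) = (2*x^2 - 7*x + 4)*exp(-x)
Second-derivative test at each critical point:
  f''(1/2) = 0.6065 > 0 → local minimum
  f''(1) = -0.3679 < 0 → local maximum

Critical points: x = 1/2 (local minimum); x = 1 (local maximum)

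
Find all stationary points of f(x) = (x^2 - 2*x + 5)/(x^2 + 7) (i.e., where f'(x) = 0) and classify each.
f'(x) = 2*(x^2 + 2*x - 7)/(x^4 + 14*x^2 + 49)

Solve f'(x) = 0:
  f'(x) = 2*(x^2 + 2*x - 7)/(x^2 + 7)^2; the denominator is positive wherever f is defined, so f'(x) = 0 ⇔ 2*x^2 + 4*x - 14 = 0.
  Factor: 2*x^2 + 4*x - 14 = 2*(x^2 + 2*x - 7); x^2 + 2*x - 7 = 0 has no rational roots; quadratic formula: x = (-2 ± √32)/2.
  ⇒ x = -2*sqrt(2) - 1 ≈ -3.8284, -1 + 2*sqrt(2) ≈ 1.8284

f''(x) = 4*(-x^3 - 3*x^2 + 21*x + 7)/(x^6 + 21*x^4 + 147*x^2 + 343)
Second-derivative test at each critical point:
  f''(-3.8284) = -0.0241 < 0 → local maximum
  f''(1.8284) = 0.1058 > 0 → local minimum

Critical points: x = -2*sqrt(2) - 1 ≈ -3.8284 (local maximum); x = -1 + 2*sqrt(2) ≈ 1.8284 (local minimum)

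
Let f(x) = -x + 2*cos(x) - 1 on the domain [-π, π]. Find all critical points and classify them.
f'(x) = -2*sin(x) - 1

Solve f'(x) = 0 on [-π, π]:
  f'(x) = 0 ⇔ sin(x) = -1/2, i.e. x = arcsin(-1/2) + 2nπ or x = π − arcsin(-1/2) + 2nπ; keep the solutions lying in [-π, π].
  ⇒ x = -5*pi/6 ≈ -2.6180, -pi/6 ≈ -0.5236

f''(x) = -2*cos(x)
Second-derivative test at each critical point:
  f''(-2.6180) = 1.7321 > 0 → local minimum
  f''(-0.5236) = -1.7321 < 0 → local maximum

Critical points: x = -5*pi/6 ≈ -2.6180 (local minimum); x = -pi/6 ≈ -0.5236 (local maximum)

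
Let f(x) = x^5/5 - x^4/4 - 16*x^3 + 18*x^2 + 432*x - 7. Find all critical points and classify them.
f'(x) = x^4 - x^3 - 48*x^2 + 36*x + 432

Solve f'(x) = 0:
  Factor: x^4 - x^3 - 48*x^2 + 36*x + 432 = (x - 6)*(x - 4)*(x + 3)*(x + 6) = 0.
  ⇒ x = -6, -3, 4, 6

f''(x) = 4*x^3 - 3*x^2 - 96*x + 36
Second-derivative test at each critical point:
  f''(-6) = -360 < 0 → local maximum
  f''(-3) = 189 > 0 → local minimum
  f''(4) = -140 < 0 → local maximum
  f''(6) = 216 > 0 → local minimum

Critical points: x = -6 (local maximum); x = -3 (local minimum); x = 4 (local maximum); x = 6 (local minimum)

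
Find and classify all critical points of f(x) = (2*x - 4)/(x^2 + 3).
f'(x) = 2*(x^2 - 2*x*(x - 2) + 3)/(x^2 + 3)^2

Solve f'(x) = 0:
  f'(x) = -2*(x^2 - 4*x - 3)/(x^2 + 3)^2; the denominator is positive wherever f is defined, so f'(x) = 0 ⇔ -2*x^2 + 8*x + 6 = 0.
  Factor: -2*x^2 + 8*x + 6 = -2*(x^2 - 4*x - 3); x^2 - 4*x - 3 = 0 has no rational roots; quadratic formula: x = (4 ± √28)/2.
  ⇒ x = 2 - sqrt(7) ≈ -0.6458, 2 + sqrt(7) ≈ 4.6458

f''(x) = 4*(4*x^2*(x - 2) + (2 - 3*x)*(x^2 + 3))/(x^2 + 3)^3
Second-derivative test at each critical point:
  f''(-0.6458) = 0.9064 > 0 → local minimum
  f''(4.6458) = -0.0175 < 0 → local maximum

Critical points: x = 2 - sqrt(7) ≈ -0.6458 (local minimum); x = 2 + sqrt(7) ≈ 4.6458 (local maximum)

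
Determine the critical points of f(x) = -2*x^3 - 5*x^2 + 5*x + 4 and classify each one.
f'(x) = -6*x^2 - 10*x + 5

Solve f'(x) = 0:
  6*x^2 + 10*x - 5 = 0 has no rational roots; quadratic formula: x = (-10 ± √220)/12.
  ⇒ x = -sqrt(55)/6 - 5/6 ≈ -2.0694, -5/6 + sqrt(55)/6 ≈ 0.4027

f''(x) = -12*x - 10
Second-derivative test at each critical point:
  f''(-2.0694) = 14.8324 > 0 → local minimum
  f''(0.4027) = -14.8324 < 0 → local maximum

Critical points: x = -sqrt(55)/6 - 5/6 ≈ -2.0694 (local minimum); x = -5/6 + sqrt(55)/6 ≈ 0.4027 (local maximum)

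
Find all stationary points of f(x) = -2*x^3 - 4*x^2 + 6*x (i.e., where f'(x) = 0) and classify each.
f'(x) = -6*x^2 - 8*x + 6

Solve f'(x) = 0:
  Factor: -6*x^2 - 8*x + 6 = -2*(3*x^2 + 4*x - 3); 3*x^2 + 4*x - 3 = 0 has no rational roots; quadratic formula: x = (-4 ± √52)/6.
  ⇒ x = -sqrt(13)/3 - 2/3 ≈ -1.8685, -2/3 + sqrt(13)/3 ≈ 0.5352

f''(x) = -12*x - 8
Second-derivative test at each critical point:
  f''(-1.8685) = 14.4222 > 0 → local minimum
  f''(0.5352) = -14.4222 < 0 → local maximum

Critical points: x = -sqrt(13)/3 - 2/3 ≈ -1.8685 (local minimum); x = -2/3 + sqrt(13)/3 ≈ 0.5352 (local maximum)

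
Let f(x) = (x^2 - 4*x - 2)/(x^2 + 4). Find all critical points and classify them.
f'(x) = 4*(x^2 + 3*x - 4)/(x^4 + 8*x^2 + 16)

Solve f'(x) = 0:
  f'(x) = 4*(x - 1)*(x + 4)/(x^2 + 4)^2; the denominator is positive wherever f is defined, so f'(x) = 0 ⇔ 4*x^2 + 12*x - 16 = 0.
  Factor: 4*x^2 + 12*x - 16 = 4*(x - 1)*(x + 4) = 0.
  ⇒ x = -4, 1

f''(x) = 4*(-2*x^3 - 9*x^2 + 24*x + 12)/(x^6 + 12*x^4 + 48*x^2 + 64)
Second-derivative test at each critical point:
  f''(-4) = -1/20 < 0 → local maximum
  f''(1) = 4/5 > 0 → local minimum

Critical points: x = -4 (local maximum); x = 1 (local minimum)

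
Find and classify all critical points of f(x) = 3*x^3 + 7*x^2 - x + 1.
f'(x) = 9*x^2 + 14*x - 1

Solve f'(x) = 0:
  9*x^2 + 14*x - 1 = 0 has no rational roots; quadratic formula: x = (-14 ± √232)/18.
  ⇒ x = -sqrt(58)/9 - 7/9 ≈ -1.6240, -7/9 + sqrt(58)/9 ≈ 0.0684

f''(x) = 18*x + 14
Second-derivative test at each critical point:
  f''(-1.6240) = -15.2315 < 0 → local maximum
  f''(0.0684) = 15.2315 > 0 → local minimum

Critical points: x = -sqrt(58)/9 - 7/9 ≈ -1.6240 (local maximum); x = -7/9 + sqrt(58)/9 ≈ 0.0684 (local minimum)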